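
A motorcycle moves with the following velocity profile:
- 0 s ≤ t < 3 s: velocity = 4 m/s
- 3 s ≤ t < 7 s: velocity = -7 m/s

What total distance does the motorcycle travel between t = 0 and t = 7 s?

Total distance travelled is ∫|v| dt — sum the magnitudes of each area piece.
0–3 s: |4| × 3 = 12 m
3–7 s: |-7| × 4 = 28 m
Total distance = 40 m

40 m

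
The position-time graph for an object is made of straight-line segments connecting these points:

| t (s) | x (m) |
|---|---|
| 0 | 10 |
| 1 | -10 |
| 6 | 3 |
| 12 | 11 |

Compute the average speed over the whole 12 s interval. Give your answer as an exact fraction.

41/12 m/s

Average speed = (total path length)/(elapsed time); on a piecewise-linear x-t graph the path length is Σ|Δx|.
0–1 s: |Δx| = |-10 − 10| = 20 m
1–6 s: |Δx| = |3 − -10| = 13 m
6–12 s: |Δx| = |11 − 3| = 8 m
Total path = 41 m; average speed = 41/12 = 41/12 m/s.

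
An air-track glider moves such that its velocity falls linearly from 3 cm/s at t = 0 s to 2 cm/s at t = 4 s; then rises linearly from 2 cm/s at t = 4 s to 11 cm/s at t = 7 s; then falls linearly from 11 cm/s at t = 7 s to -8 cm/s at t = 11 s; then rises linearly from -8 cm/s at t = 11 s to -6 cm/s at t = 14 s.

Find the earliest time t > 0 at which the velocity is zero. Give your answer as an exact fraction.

v changes sign on 7–11 s (from 11 to -8); the graph is linear there, so v = 0 at t = 7 + (-11)·(11 − 7)/(-8 − 11) = 177/19 s.

t = 177/19 s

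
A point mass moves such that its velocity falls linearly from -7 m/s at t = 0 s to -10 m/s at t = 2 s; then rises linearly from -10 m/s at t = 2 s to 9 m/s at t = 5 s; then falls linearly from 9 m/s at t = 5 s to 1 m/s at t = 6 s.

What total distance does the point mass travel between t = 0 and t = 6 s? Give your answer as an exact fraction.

Total distance travelled is ∫|v| dt — sum the magnitudes of each area piece.
0–2 s: |½(-7 + -10)(2)| = 17 m
2–5 s: v = 0 at t = 68/19 s; triangle areas 150/19 + 243/38 = 543/38 m
5–6 s: |½(9 + 1)(1)| = 5 m
Total distance = 1379/38 m

1379/38 m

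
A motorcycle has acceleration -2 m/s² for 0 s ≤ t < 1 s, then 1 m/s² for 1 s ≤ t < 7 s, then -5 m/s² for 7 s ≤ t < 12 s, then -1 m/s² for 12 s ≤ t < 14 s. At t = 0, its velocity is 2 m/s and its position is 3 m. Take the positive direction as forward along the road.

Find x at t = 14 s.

-50.5 m

On each constant-a segment, Δv = aΔt and Δx = v₀Δt + ½aΔt²; chain segment to segment.
0–1 s: v starts 2 m/s; Δx = 2·1 + ½·-2·1² = 1 m; v ends 0 m/s.
1–7 s: v starts 0 m/s; Δx = 0·6 + ½·1·6² = 18 m; v ends 6 m/s.
7–12 s: v starts 6 m/s; Δx = 6·5 + ½·-5·5² = -32.5 m; v ends -19 m/s.
12–14 s: v starts -19 m/s; Δx = -19·2 + ½·-1·2² = -40 m; v ends -21 m/s.
x(14) = 3 + Σ Δx = -50.5 m.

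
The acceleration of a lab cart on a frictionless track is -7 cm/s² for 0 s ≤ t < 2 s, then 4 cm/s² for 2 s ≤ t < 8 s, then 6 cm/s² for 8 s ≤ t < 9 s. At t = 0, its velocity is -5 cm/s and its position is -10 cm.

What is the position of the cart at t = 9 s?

On each constant-a segment, Δv = aΔt and Δx = v₀Δt + ½aΔt²; chain segment to segment.
0–2 s: v starts -5 cm/s; Δx = -5·2 + ½·-7·2² = -24 cm; v ends -19 cm/s.
2–8 s: v starts -19 cm/s; Δx = -19·6 + ½·4·6² = -42 cm; v ends 5 cm/s.
8–9 s: v starts 5 cm/s; Δx = 5·1 + ½·6·1² = 8 cm; v ends 11 cm/s.
x(9) = -10 + Σ Δx = -68 cm.

-68 cm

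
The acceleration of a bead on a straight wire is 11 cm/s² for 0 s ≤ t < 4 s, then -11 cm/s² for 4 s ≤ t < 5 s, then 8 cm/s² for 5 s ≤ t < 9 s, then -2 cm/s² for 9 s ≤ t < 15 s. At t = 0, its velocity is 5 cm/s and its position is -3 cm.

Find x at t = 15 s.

On each constant-a segment, Δv = aΔt and Δx = v₀Δt + ½aΔt²; chain segment to segment.
0–4 s: v starts 5 cm/s; Δx = 5·4 + ½·11·4² = 108 cm; v ends 49 cm/s.
4–5 s: v starts 49 cm/s; Δx = 49·1 + ½·-11·1² = 43.5 cm; v ends 38 cm/s.
5–9 s: v starts 38 cm/s; Δx = 38·4 + ½·8·4² = 216 cm; v ends 70 cm/s.
9–15 s: v starts 70 cm/s; Δx = 70·6 + ½·-2·6² = 384 cm; v ends 58 cm/s.
x(15) = -3 + Σ Δx = 748.5 cm.

748.5 cm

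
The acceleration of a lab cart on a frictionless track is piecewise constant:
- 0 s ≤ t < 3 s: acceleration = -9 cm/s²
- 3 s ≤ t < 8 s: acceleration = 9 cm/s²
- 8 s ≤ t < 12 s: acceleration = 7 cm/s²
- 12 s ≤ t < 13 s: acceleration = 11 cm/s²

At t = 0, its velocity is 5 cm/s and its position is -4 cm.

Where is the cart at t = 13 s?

On each constant-a segment, Δv = aΔt and Δx = v₀Δt + ½aΔt²; chain segment to segment.
0–3 s: v starts 5 cm/s; Δx = 5·3 + ½·-9·3² = -25.5 cm; v ends -22 cm/s.
3–8 s: v starts -22 cm/s; Δx = -22·5 + ½·9·5² = 2.5 cm; v ends 23 cm/s.
8–12 s: v starts 23 cm/s; Δx = 23·4 + ½·7·4² = 148 cm; v ends 51 cm/s.
12–13 s: v starts 51 cm/s; Δx = 51·1 + ½·11·1² = 56.5 cm; v ends 62 cm/s.
x(13) = -4 + Σ Δx = 177.5 cm.

177.5 cm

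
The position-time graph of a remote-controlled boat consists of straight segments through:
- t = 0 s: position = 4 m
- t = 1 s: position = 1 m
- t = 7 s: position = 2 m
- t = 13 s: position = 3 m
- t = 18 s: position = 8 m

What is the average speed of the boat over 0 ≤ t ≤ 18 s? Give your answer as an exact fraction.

Average speed = (total path length)/(elapsed time); on a piecewise-linear x-t graph the path length is Σ|Δx|.
0–1 s: |Δx| = |1 − 4| = 3 m
1–7 s: |Δx| = |2 − 1| = 1 m
7–13 s: |Δx| = |3 − 2| = 1 m
13–18 s: |Δx| = |8 − 3| = 5 m
Total path = 10 m; average speed = 10/18 = 5/9 m/s.

5/9 m/s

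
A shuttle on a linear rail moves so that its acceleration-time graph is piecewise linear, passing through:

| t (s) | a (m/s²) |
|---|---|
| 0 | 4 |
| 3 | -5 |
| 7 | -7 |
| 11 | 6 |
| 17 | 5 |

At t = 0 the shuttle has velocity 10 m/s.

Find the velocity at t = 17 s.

Δv equals the area under the a-t graph; then v = v₀ + Δv.
0–3 s: ½(4 + -5)(3) = -1.5 m/s
3–7 s: ½(-5 + -7)(4) = -24 m/s
7–11 s: ½(-7 + 6)(4) = -2 m/s
11–17 s: ½(6 + 5)(6) = 33 m/s
Δv = 5.5 m/s, so v(17) = 10 + (5.5) = 15.5 m/s.

15.5 m/s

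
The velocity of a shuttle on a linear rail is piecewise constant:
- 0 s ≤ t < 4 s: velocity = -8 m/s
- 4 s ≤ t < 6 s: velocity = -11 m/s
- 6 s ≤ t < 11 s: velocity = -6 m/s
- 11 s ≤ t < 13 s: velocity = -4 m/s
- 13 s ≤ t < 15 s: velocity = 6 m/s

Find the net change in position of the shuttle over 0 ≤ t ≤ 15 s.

-80 m

Displacement is the signed area under the v-t curve.
0–4 s: -8 × 4 = -32 m
4–6 s: -11 × 2 = -22 m
6–11 s: -6 × 5 = -30 m
11–13 s: -4 × 2 = -8 m
13–15 s: 6 × 2 = 12 m
Net displacement = -80 m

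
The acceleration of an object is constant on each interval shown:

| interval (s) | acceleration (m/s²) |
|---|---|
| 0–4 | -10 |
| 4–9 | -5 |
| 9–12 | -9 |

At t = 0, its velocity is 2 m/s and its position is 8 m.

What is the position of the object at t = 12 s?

-546 m

On each constant-a segment, Δv = aΔt and Δx = v₀Δt + ½aΔt²; chain segment to segment.
0–4 s: v starts 2 m/s; Δx = 2·4 + ½·-10·4² = -72 m; v ends -38 m/s.
4–9 s: v starts -38 m/s; Δx = -38·5 + ½·-5·5² = -252.5 m; v ends -63 m/s.
9–12 s: v starts -63 m/s; Δx = -63·3 + ½·-9·3² = -229.5 m; v ends -90 m/s.
x(12) = 8 + Σ Δx = -546 m.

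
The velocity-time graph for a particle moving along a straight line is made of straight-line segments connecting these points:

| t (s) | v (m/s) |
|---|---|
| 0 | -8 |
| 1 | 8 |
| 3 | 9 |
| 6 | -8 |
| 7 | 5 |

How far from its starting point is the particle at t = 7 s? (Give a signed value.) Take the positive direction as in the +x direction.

17 m

Net displacement equals the area under the velocity-time graph (areas below the axis count negative).
0–1 s: ½(-8 + 8)(1) = 0 m
1–3 s: ½(8 + 9)(2) = 17 m
3–6 s: ½(9 + -8)(3) = 1.5 m
6–7 s: ½(-8 + 5)(1) = -1.5 m
Net displacement = 17 m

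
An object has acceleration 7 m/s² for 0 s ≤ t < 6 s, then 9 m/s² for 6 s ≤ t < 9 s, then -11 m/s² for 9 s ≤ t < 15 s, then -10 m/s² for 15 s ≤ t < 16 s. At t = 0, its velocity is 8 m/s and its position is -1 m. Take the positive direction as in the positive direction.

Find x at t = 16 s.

633.5 m

On each constant-a segment, Δv = aΔt and Δx = v₀Δt + ½aΔt²; chain segment to segment.
0–6 s: v starts 8 m/s; Δx = 8·6 + ½·7·6² = 174 m; v ends 50 m/s.
6–9 s: v starts 50 m/s; Δx = 50·3 + ½·9·3² = 190.5 m; v ends 77 m/s.
9–15 s: v starts 77 m/s; Δx = 77·6 + ½·-11·6² = 264 m; v ends 11 m/s.
15–16 s: v starts 11 m/s; Δx = 11·1 + ½·-10·1² = 6 m; v ends 1 m/s.
x(16) = -1 + Σ Δx = 633.5 m.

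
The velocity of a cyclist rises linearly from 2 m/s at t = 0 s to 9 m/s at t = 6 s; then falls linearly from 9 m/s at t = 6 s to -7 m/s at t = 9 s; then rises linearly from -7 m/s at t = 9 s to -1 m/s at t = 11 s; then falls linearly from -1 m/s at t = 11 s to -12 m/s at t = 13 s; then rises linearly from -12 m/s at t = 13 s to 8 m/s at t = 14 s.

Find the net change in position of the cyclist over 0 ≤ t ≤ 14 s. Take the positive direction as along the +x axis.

Net displacement equals the area under the velocity-time graph (areas below the axis count negative).
0–6 s: ½(2 + 9)(6) = 33 m
6–9 s: ½(9 + -7)(3) = 3 m
9–11 s: ½(-7 + -1)(2) = -8 m
11–13 s: ½(-1 + -12)(2) = -13 m
13–14 s: ½(-12 + 8)(1) = -2 m
Net displacement = 13 m

13 m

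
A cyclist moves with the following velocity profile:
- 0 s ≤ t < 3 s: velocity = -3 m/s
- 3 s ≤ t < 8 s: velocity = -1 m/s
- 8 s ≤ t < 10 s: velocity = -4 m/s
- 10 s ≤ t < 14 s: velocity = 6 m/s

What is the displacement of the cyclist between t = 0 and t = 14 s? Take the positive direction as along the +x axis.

2 m

Displacement is the signed area under the v-t curve.
0–3 s: -3 × 3 = -9 m
3–8 s: -1 × 5 = -5 m
8–10 s: -4 × 2 = -8 m
10–14 s: 6 × 4 = 24 m
Net displacement = 2 m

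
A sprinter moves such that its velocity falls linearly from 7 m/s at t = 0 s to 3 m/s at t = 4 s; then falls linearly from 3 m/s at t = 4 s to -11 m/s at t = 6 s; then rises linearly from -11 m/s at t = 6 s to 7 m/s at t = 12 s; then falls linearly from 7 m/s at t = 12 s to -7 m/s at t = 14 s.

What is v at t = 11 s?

4 m/s

On 6–12 s the graph is linear from -11 to 7 m/s: v(11) = -11 + (7 − -11)·(11 − 6)/(12 − 6) = 4 m/s.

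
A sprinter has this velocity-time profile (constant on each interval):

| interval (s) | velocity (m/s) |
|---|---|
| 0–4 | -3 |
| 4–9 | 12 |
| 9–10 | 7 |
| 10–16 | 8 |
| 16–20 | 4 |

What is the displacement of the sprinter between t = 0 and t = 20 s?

119 m

Displacement is the signed area under the v-t curve.
0–4 s: -3 × 4 = -12 m
4–9 s: 12 × 5 = 60 m
9–10 s: 7 × 1 = 7 m
10–16 s: 8 × 6 = 48 m
16–20 s: 4 × 4 = 16 m
Net displacement = 119 m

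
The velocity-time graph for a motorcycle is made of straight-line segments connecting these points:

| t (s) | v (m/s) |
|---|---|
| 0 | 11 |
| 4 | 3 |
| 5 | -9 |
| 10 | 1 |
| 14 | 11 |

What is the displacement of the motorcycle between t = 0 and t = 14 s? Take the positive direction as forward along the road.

29 m

Net displacement equals the area under the velocity-time graph (areas below the axis count negative).
0–4 s: ½(11 + 3)(4) = 28 m
4–5 s: ½(3 + -9)(1) = -3 m
5–10 s: ½(-9 + 1)(5) = -20 m
10–14 s: ½(1 + 11)(4) = 24 m
Net displacement = 29 m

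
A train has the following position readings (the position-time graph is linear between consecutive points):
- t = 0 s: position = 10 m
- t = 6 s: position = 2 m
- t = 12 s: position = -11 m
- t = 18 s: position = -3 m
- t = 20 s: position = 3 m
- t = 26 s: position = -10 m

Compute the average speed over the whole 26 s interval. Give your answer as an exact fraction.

Average speed = (total path length)/(elapsed time); on a piecewise-linear x-t graph the path length is Σ|Δx|.
0–6 s: |Δx| = |2 − 10| = 8 m
6–12 s: |Δx| = |-11 − 2| = 13 m
12–18 s: |Δx| = |-3 − -11| = 8 m
18–20 s: |Δx| = |3 − -3| = 6 m
20–26 s: |Δx| = |-10 − 3| = 13 m
Total path = 48 m; average speed = 48/26 = 24/13 m/s.

24/13 m/s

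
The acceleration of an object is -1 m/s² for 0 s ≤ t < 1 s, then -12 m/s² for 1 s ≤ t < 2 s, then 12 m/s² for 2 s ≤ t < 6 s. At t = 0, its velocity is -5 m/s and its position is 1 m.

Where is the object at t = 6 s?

On each constant-a segment, Δv = aΔt and Δx = v₀Δt + ½aΔt²; chain segment to segment.
0–1 s: v starts -5 m/s; Δx = -5·1 + ½·-1·1² = -5.5 m; v ends -6 m/s.
1–2 s: v starts -6 m/s; Δx = -6·1 + ½·-12·1² = -12 m; v ends -18 m/s.
2–6 s: v starts -18 m/s; Δx = -18·4 + ½·12·4² = 24 m; v ends 30 m/s.
x(6) = 1 + Σ Δx = 7.5 m.

7.5 m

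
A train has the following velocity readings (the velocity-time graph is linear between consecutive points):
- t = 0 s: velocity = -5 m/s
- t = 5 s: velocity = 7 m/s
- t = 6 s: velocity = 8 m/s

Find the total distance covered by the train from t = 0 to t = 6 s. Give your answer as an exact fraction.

Total distance travelled is ∫|v| dt — sum the magnitudes of each area piece.
0–5 s: v = 0 at t = 25/12 s; triangle areas 125/24 + 245/24 = 185/12 m
5–6 s: |½(7 + 8)(1)| = 7.5 m
Total distance = 275/12 m

275/12 m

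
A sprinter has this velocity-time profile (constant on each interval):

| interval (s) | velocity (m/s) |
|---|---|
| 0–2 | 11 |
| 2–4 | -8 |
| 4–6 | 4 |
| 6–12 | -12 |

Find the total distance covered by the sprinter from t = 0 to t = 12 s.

118 m

Total distance travelled is ∫|v| dt — sum the magnitudes of each area piece.
0–2 s: |11| × 2 = 22 m
2–4 s: |-8| × 2 = 16 m
4–6 s: |4| × 2 = 8 m
6–12 s: |-12| × 6 = 72 m
Total distance = 118 m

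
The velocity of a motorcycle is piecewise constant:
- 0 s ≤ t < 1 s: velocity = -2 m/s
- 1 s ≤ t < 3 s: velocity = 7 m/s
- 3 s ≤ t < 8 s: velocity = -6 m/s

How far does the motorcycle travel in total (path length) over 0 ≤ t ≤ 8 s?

Total distance travelled is ∫|v| dt — sum the magnitudes of each area piece.
0–1 s: |-2| × 1 = 2 m
1–3 s: |7| × 2 = 14 m
3–8 s: |-6| × 5 = 30 m
Total distance = 46 m

46 m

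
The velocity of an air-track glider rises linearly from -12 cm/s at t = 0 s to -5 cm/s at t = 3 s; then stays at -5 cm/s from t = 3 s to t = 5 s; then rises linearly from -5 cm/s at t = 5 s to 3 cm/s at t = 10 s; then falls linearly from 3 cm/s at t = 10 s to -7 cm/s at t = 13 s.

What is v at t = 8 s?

-0.2 cm/s

On 5–10 s the graph is linear from -5 to 3 cm/s: v(8) = -5 + (3 − -5)·(8 − 5)/(10 − 5) = -0.2 cm/s.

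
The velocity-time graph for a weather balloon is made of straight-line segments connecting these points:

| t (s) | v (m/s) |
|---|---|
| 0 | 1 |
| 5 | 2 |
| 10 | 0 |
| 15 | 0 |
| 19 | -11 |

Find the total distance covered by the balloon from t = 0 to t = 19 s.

Total distance travelled is ∫|v| dt — sum the magnitudes of each area piece.
0–5 s: |½(1 + 2)(5)| = 7.5 m
5–10 s: |½(2 + 0)(5)| = 5 m
10–15 s: |0| × 5 = 0 m
15–19 s: |½(0 + -11)(4)| = 22 m
Total distance = 34.5 m

34.5 m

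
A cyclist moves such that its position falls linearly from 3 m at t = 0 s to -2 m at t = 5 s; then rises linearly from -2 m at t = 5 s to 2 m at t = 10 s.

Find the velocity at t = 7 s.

0.8 m/s

Velocity is the slope of the x-t graph on 5–10 s: (2 − -2)/(10 − 5) = 0.8 m/s.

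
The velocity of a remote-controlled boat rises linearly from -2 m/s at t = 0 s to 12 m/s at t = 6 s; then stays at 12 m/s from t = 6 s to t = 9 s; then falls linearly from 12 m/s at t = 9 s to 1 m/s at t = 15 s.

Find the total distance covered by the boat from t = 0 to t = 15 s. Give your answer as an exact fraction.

Total distance travelled is ∫|v| dt — sum the magnitudes of each area piece.
0–6 s: v = 0 at t = 6/7 s; triangle areas 6/7 + 216/7 = 222/7 m
6–9 s: |12| × 3 = 36 m
9–15 s: |½(12 + 1)(6)| = 39 m
Total distance = 747/7 m

747/7 m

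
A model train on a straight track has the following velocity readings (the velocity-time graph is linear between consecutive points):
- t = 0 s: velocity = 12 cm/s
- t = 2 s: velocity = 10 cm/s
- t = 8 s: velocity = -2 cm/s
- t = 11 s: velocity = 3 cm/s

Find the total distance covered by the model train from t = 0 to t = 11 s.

51.9 cm

Total distance travelled is ∫|v| dt — sum the magnitudes of each area piece.
0–2 s: |½(12 + 10)(2)| = 22 cm
2–8 s: v = 0 at t = 7 s; triangle areas 25 + 1 = 26 cm
8–11 s: v = 0 at t = 9.2 s; triangle areas 1.2 + 2.7 = 3.9 cm
Total distance = 51.9 cm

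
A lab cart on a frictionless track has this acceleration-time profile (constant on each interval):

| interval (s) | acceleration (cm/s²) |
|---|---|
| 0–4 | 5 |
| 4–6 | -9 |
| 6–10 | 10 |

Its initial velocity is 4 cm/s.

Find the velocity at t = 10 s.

Δv equals the area under the a-t graph; then v = v₀ + Δv.
0–4 s: 5 × 4 = 20 cm/s
4–6 s: -9 × 2 = -18 cm/s
6–10 s: 10 × 4 = 40 cm/s
Δv = 42 cm/s, so v(10) = 4 + (42) = 46 cm/s.

46 cm/s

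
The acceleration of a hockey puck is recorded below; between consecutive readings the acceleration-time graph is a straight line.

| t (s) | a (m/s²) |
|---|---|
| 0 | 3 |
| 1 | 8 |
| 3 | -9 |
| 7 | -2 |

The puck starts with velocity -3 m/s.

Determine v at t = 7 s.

-20.5 m/s

Δv equals the area under the a-t graph; then v = v₀ + Δv.
0–1 s: ½(3 + 8)(1) = 5.5 m/s
1–3 s: ½(8 + -9)(2) = -1 m/s
3–7 s: ½(-9 + -2)(4) = -22 m/s
Δv = -17.5 m/s, so v(7) = -3 + (-17.5) = -20.5 m/s.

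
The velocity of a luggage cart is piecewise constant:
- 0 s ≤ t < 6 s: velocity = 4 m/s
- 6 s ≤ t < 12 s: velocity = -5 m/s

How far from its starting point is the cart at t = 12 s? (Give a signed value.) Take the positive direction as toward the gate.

Net displacement equals the area under the velocity-time graph (areas below the axis count negative).
0–6 s: 4 × 6 = 24 m
6–12 s: -5 × 6 = -30 m
Net displacement = -6 m

-6 m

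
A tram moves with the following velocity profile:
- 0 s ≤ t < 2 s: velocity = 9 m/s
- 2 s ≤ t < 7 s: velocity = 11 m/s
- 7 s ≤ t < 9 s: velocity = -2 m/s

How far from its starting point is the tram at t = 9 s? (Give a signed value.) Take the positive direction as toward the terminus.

Net displacement equals the area under the velocity-time graph (areas below the axis count negative).
0–2 s: 9 × 2 = 18 m
2–7 s: 11 × 5 = 55 m
7–9 s: -2 × 2 = -4 m
Net displacement = 69 m

69 m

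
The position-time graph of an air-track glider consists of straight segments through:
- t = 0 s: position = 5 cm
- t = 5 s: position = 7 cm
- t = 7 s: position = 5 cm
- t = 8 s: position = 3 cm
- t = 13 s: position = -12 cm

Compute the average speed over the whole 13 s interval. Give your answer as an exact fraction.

21/13 cm/s

Average speed = (total path length)/(elapsed time); on a piecewise-linear x-t graph the path length is Σ|Δx|.
0–5 s: |Δx| = |7 − 5| = 2 cm
5–7 s: |Δx| = |5 − 7| = 2 cm
7–8 s: |Δx| = |3 − 5| = 2 cm
8–13 s: |Δx| = |-12 − 3| = 15 cm
Total path = 21 cm; average speed = 21/13 = 21/13 cm/s.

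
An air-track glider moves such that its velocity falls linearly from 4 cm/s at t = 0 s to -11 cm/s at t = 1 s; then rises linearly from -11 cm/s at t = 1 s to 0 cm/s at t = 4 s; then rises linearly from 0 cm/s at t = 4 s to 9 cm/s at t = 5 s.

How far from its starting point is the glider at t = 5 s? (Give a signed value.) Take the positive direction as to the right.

Displacement is the signed area under the v-t curve.
0–1 s: ½(4 + -11)(1) = -3.5 cm
1–4 s: ½(-11 + 0)(3) = -16.5 cm
4–5 s: ½(0 + 9)(1) = 4.5 cm
Net displacement = -15.5 cm

-15.5 cm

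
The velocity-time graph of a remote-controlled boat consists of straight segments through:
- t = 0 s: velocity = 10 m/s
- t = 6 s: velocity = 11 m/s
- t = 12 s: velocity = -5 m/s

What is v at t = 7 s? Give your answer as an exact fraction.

On 6–12 s the graph is linear from 11 to -5 m/s: v(7) = 11 + (-5 − 11)·(7 − 6)/(12 − 6) = 25/3 m/s.

25/3 m/s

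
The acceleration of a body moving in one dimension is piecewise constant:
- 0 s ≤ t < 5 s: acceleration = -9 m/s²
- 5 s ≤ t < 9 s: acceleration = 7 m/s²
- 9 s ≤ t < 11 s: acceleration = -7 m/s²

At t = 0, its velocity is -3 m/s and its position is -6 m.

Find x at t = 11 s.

-323.5 m

On each constant-a segment, Δv = aΔt and Δx = v₀Δt + ½aΔt²; chain segment to segment.
0–5 s: v starts -3 m/s; Δx = -3·5 + ½·-9·5² = -127.5 m; v ends -48 m/s.
5–9 s: v starts -48 m/s; Δx = -48·4 + ½·7·4² = -136 m; v ends -20 m/s.
9–11 s: v starts -20 m/s; Δx = -20·2 + ½·-7·2² = -54 m; v ends -34 m/s.
x(11) = -6 + Σ Δx = -323.5 m.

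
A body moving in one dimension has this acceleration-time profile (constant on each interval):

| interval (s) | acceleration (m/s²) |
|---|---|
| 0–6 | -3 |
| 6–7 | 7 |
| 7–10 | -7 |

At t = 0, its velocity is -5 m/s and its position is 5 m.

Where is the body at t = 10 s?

On each constant-a segment, Δv = aΔt and Δx = v₀Δt + ½aΔt²; chain segment to segment.
0–6 s: v starts -5 m/s; Δx = -5·6 + ½·-3·6² = -84 m; v ends -23 m/s.
6–7 s: v starts -23 m/s; Δx = -23·1 + ½·7·1² = -19.5 m; v ends -16 m/s.
7–10 s: v starts -16 m/s; Δx = -16·3 + ½·-7·3² = -79.5 m; v ends -37 m/s.
x(10) = 5 + Σ Δx = -178 m.

-178 m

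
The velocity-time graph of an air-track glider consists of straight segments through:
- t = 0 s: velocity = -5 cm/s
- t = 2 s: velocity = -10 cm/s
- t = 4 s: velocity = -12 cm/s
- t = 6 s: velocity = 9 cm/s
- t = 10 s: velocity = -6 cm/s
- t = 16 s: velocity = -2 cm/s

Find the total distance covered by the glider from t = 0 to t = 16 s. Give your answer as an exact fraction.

Total distance travelled is ∫|v| dt — sum the magnitudes of each area piece.
0–2 s: |½(-5 + -10)(2)| = 15 cm
2–4 s: |½(-10 + -12)(2)| = 22 cm
4–6 s: v = 0 at t = 36/7 s; triangle areas 48/7 + 27/7 = 75/7 cm
6–10 s: v = 0 at t = 8.4 s; triangle areas 10.8 + 4.8 = 15.6 cm
10–16 s: |½(-6 + -2)(6)| = 24 cm
Total distance = 3056/35 cm

3056/35 cm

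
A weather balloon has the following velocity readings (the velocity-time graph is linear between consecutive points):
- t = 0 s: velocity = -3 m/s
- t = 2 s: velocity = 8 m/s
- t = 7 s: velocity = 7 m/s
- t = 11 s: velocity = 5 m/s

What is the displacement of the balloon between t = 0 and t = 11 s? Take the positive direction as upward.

Net displacement equals the area under the velocity-time graph (areas below the axis count negative).
0–2 s: ½(-3 + 8)(2) = 5 m
2–7 s: ½(8 + 7)(5) = 37.5 m
7–11 s: ½(7 + 5)(4) = 24 m
Net displacement = 66.5 m

66.5 m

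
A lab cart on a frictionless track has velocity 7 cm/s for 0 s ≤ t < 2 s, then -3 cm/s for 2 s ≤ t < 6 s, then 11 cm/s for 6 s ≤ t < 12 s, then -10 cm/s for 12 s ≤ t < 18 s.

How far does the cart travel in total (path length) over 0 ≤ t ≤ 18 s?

Total distance travelled is ∫|v| dt — sum the magnitudes of each area piece.
0–2 s: |7| × 2 = 14 cm
2–6 s: |-3| × 4 = 12 cm
6–12 s: |11| × 6 = 66 cm
12–18 s: |-10| × 6 = 60 cm
Total distance = 152 cm

152 cm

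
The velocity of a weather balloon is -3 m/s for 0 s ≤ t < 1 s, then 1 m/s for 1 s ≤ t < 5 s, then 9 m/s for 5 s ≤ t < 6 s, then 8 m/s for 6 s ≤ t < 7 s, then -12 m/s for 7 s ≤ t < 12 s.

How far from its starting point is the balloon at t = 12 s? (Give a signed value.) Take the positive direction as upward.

Displacement is the signed area under the v-t curve.
0–1 s: -3 × 1 = -3 m
1–5 s: 1 × 4 = 4 m
5–6 s: 9 × 1 = 9 m
6–7 s: 8 × 1 = 8 m
7–12 s: -12 × 5 = -60 m
Net displacement = -42 m

-42 m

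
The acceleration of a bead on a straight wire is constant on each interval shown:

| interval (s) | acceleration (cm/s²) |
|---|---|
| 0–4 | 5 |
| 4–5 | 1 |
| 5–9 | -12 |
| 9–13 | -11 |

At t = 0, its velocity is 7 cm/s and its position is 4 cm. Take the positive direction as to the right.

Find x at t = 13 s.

On each constant-a segment, Δv = aΔt and Δx = v₀Δt + ½aΔt²; chain segment to segment.
0–4 s: v starts 7 cm/s; Δx = 7·4 + ½·5·4² = 68 cm; v ends 27 cm/s.
4–5 s: v starts 27 cm/s; Δx = 27·1 + ½·1·1² = 27.5 cm; v ends 28 cm/s.
5–9 s: v starts 28 cm/s; Δx = 28·4 + ½·-12·4² = 16 cm; v ends -20 cm/s.
9–13 s: v starts -20 cm/s; Δx = -20·4 + ½·-11·4² = -168 cm; v ends -64 cm/s.
x(13) = 4 + Σ Δx = -52.5 cm.

-52.5 cm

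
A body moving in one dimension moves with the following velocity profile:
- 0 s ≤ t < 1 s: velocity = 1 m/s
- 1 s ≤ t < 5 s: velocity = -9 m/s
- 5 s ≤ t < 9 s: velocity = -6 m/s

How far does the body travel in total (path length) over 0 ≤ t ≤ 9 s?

61 m

Distance (not displacement) is the total path length: add the absolute areas under v-t.
0–1 s: |1| × 1 = 1 m
1–5 s: |-9| × 4 = 36 m
5–9 s: |-6| × 4 = 24 m
Total distance = 61 m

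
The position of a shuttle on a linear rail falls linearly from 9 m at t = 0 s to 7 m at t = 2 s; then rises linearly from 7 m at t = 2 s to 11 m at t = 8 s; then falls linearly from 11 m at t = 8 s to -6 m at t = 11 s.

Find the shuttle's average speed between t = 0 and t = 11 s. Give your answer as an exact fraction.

Average speed = (total path length)/(elapsed time); on a piecewise-linear x-t graph the path length is Σ|Δx|.
0–2 s: |Δx| = |7 − 9| = 2 m
2–8 s: |Δx| = |11 − 7| = 4 m
8–11 s: |Δx| = |-6 − 11| = 17 m
Total path = 23 m; average speed = 23/11 = 23/11 m/s.

23/11 m/s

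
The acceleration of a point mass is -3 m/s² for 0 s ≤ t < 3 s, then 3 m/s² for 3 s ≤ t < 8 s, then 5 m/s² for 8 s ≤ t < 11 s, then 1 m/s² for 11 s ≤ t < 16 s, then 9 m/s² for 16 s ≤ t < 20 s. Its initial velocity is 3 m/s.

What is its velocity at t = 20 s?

Δv equals the area under the a-t graph; then v = v₀ + Δv.
0–3 s: -3 × 3 = -9 m/s
3–8 s: 3 × 5 = 15 m/s
8–11 s: 5 × 3 = 15 m/s
11–16 s: 1 × 5 = 5 m/s
16–20 s: 9 × 4 = 36 m/s
Δv = 62 m/s, so v(20) = 3 + (62) = 65 m/s.

65 m/s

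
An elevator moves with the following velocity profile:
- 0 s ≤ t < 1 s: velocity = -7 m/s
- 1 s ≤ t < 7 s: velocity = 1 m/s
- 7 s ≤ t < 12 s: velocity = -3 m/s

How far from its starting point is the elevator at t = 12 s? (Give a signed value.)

-16 m

Net displacement equals the area under the velocity-time graph (areas below the axis count negative).
0–1 s: -7 × 1 = -7 m
1–7 s: 1 × 6 = 6 m
7–12 s: -3 × 5 = -15 m
Net displacement = -16 m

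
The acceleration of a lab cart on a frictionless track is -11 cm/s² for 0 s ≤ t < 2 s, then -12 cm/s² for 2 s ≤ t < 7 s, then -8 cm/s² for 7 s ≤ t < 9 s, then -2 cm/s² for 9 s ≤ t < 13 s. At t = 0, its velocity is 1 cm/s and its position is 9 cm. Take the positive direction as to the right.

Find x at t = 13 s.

-848 cm

On each constant-a segment, Δv = aΔt and Δx = v₀Δt + ½aΔt²; chain segment to segment.
0–2 s: v starts 1 cm/s; Δx = 1·2 + ½·-11·2² = -20 cm; v ends -21 cm/s.
2–7 s: v starts -21 cm/s; Δx = -21·5 + ½·-12·5² = -255 cm; v ends -81 cm/s.
7–9 s: v starts -81 cm/s; Δx = -81·2 + ½·-8·2² = -178 cm; v ends -97 cm/s.
9–13 s: v starts -97 cm/s; Δx = -97·4 + ½·-2·4² = -404 cm; v ends -105 cm/s.
x(13) = 9 + Σ Δx = -848 cm.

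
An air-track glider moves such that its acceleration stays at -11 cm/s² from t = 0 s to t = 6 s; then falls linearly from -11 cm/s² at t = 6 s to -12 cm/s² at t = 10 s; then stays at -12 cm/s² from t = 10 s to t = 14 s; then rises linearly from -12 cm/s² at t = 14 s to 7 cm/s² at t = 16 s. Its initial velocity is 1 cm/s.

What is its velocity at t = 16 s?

-164 cm/s

Δv equals the area under the a-t graph; then v = v₀ + Δv.
0–6 s: -11 × 6 = -66 cm/s
6–10 s: ½(-11 + -12)(4) = -46 cm/s
10–14 s: -12 × 4 = -48 cm/s
14–16 s: ½(-12 + 7)(2) = -5 cm/s
Δv = -165 cm/s, so v(16) = 1 + (-165) = -164 cm/s.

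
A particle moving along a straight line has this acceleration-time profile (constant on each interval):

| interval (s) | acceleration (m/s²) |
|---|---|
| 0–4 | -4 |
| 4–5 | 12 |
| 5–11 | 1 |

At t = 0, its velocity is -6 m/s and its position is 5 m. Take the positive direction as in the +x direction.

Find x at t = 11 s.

On each constant-a segment, Δv = aΔt and Δx = v₀Δt + ½aΔt²; chain segment to segment.
0–4 s: v starts -6 m/s; Δx = -6·4 + ½·-4·4² = -56 m; v ends -22 m/s.
4–5 s: v starts -22 m/s; Δx = -22·1 + ½·12·1² = -16 m; v ends -10 m/s.
5–11 s: v starts -10 m/s; Δx = -10·6 + ½·1·6² = -42 m; v ends -4 m/s.
x(11) = 5 + Σ Δx = -109 m.

-109 m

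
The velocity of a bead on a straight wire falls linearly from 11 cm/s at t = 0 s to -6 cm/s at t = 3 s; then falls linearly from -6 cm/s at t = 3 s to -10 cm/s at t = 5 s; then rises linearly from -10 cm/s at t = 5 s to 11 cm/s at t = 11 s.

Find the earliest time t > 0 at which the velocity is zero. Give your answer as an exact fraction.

t = 33/17 s

v changes sign on 0–3 s (from 11 to -6); the graph is linear there, so v = 0 at t = 0 + (-11)·(3 − 0)/(-6 − 11) = 33/17 s.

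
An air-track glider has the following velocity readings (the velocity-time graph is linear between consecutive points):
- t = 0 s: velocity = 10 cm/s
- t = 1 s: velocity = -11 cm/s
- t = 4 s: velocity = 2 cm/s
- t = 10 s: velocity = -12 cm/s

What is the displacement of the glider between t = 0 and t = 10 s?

-44 cm

Net displacement equals the area under the velocity-time graph (areas below the axis count negative).
0–1 s: ½(10 + -11)(1) = -0.5 cm
1–4 s: ½(-11 + 2)(3) = -13.5 cm
4–10 s: ½(2 + -12)(6) = -30 cm
Net displacement = -44 cm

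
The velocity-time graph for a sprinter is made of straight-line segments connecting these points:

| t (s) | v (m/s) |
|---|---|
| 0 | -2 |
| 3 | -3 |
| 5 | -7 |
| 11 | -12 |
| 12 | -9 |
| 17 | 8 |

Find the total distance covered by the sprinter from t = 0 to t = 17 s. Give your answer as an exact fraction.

Distance (not displacement) is the total path length: add the absolute areas under v-t.
0–3 s: |½(-2 + -3)(3)| = 7.5 m
3–5 s: |½(-3 + -7)(2)| = 10 m
5–11 s: |½(-7 + -12)(6)| = 57 m
11–12 s: |½(-12 + -9)(1)| = 10.5 m
12–17 s: v = 0 at t = 249/17 s; triangle areas 405/34 + 160/17 = 725/34 m
Total distance = 3615/34 m

3615/34 m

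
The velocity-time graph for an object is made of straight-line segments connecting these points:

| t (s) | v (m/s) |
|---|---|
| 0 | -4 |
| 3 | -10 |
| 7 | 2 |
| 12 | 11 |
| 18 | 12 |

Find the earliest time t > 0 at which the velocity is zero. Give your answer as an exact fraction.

t = 19/3 s

v changes sign on 3–7 s (from -10 to 2); the graph is linear there, so v = 0 at t = 3 + (10)·(7 − 3)/(2 − -10) = 19/3 s.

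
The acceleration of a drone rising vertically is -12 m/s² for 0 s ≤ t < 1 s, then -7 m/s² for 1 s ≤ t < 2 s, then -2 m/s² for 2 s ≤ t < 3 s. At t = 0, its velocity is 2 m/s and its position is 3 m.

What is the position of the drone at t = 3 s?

-32.5 m

On each constant-a segment, Δv = aΔt and Δx = v₀Δt + ½aΔt²; chain segment to segment.
0–1 s: v starts 2 m/s; Δx = 2·1 + ½·-12·1² = -4 m; v ends -10 m/s.
1–2 s: v starts -10 m/s; Δx = -10·1 + ½·-7·1² = -13.5 m; v ends -17 m/s.
2–3 s: v starts -17 m/s; Δx = -17·1 + ½·-2·1² = -18 m; v ends -19 m/s.
x(3) = 3 + Σ Δx = -32.5 m.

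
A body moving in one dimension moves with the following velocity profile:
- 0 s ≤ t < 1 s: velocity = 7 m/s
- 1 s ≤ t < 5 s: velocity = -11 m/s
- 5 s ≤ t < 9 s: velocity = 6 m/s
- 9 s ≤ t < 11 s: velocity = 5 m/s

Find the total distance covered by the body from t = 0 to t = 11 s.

Distance (not displacement) is the total path length: add the absolute areas under v-t.
0–1 s: |7| × 1 = 7 m
1–5 s: |-11| × 4 = 44 m
5–9 s: |6| × 4 = 24 m
9–11 s: |5| × 2 = 10 m
Total distance = 85 m

85 m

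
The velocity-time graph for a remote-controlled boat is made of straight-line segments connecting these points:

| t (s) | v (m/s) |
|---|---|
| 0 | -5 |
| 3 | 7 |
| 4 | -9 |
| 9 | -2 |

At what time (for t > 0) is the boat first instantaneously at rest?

t = 1.25 s

v changes sign on 0–3 s (from -5 to 7); the graph is linear there, so v = 0 at t = 0 + (5)·(3 − 0)/(7 − -5) = 1.25 s.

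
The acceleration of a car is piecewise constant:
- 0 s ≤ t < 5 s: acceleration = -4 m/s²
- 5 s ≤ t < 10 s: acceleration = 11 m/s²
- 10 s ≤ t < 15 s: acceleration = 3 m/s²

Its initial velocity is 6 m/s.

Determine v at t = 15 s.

Δv equals the area under the a-t graph; then v = v₀ + Δv.
0–5 s: -4 × 5 = -20 m/s
5–10 s: 11 × 5 = 55 m/s
10–15 s: 3 × 5 = 15 m/s
Δv = 50 m/s, so v(15) = 6 + (50) = 56 m/s.

56 m/s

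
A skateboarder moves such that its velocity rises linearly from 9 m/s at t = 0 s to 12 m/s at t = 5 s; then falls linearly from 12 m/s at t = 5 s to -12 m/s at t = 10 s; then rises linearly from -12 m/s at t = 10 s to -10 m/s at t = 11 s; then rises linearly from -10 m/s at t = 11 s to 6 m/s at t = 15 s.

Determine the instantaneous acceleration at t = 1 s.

0.6 m/s²

Acceleration is the slope of the v-t graph on 0–5 s: (12 − 9)/(5 − 0) = 0.6 m/s².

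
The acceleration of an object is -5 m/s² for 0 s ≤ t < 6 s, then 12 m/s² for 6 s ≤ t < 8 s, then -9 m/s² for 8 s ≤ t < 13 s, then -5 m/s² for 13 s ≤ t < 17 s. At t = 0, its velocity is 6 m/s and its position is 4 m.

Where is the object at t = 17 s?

On each constant-a segment, Δv = aΔt and Δx = v₀Δt + ½aΔt²; chain segment to segment.
0–6 s: v starts 6 m/s; Δx = 6·6 + ½·-5·6² = -54 m; v ends -24 m/s.
6–8 s: v starts -24 m/s; Δx = -24·2 + ½·12·2² = -24 m; v ends 0 m/s.
8–13 s: v starts 0 m/s; Δx = 0·5 + ½·-9·5² = -112.5 m; v ends -45 m/s.
13–17 s: v starts -45 m/s; Δx = -45·4 + ½·-5·4² = -220 m; v ends -65 m/s.
x(17) = 4 + Σ Δx = -406.5 m.

-406.5 m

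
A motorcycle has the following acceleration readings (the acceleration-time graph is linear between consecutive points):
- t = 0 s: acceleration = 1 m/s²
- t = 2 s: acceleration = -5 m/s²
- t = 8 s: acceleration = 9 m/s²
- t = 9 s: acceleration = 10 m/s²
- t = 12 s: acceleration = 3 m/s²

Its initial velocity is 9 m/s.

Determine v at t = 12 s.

Δv equals the area under the a-t graph; then v = v₀ + Δv.
0–2 s: ½(1 + -5)(2) = -4 m/s
2–8 s: ½(-5 + 9)(6) = 12 m/s
8–9 s: ½(9 + 10)(1) = 9.5 m/s
9–12 s: ½(10 + 3)(3) = 19.5 m/s
Δv = 37 m/s, so v(12) = 9 + (37) = 46 m/s.

46 m/s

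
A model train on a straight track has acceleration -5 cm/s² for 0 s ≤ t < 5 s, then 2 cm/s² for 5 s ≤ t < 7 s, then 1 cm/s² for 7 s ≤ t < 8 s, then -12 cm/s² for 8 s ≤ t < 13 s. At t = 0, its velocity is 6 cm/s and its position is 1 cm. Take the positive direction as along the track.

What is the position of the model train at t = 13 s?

-300 cm

On each constant-a segment, Δv = aΔt and Δx = v₀Δt + ½aΔt²; chain segment to segment.
0–5 s: v starts 6 cm/s; Δx = 6·5 + ½·-5·5² = -32.5 cm; v ends -19 cm/s.
5–7 s: v starts -19 cm/s; Δx = -19·2 + ½·2·2² = -34 cm; v ends -15 cm/s.
7–8 s: v starts -15 cm/s; Δx = -15·1 + ½·1·1² = -14.5 cm; v ends -14 cm/s.
8–13 s: v starts -14 cm/s; Δx = -14·5 + ½·-12·5² = -220 cm; v ends -74 cm/s.
x(13) = 1 + Σ Δx = -300 cm.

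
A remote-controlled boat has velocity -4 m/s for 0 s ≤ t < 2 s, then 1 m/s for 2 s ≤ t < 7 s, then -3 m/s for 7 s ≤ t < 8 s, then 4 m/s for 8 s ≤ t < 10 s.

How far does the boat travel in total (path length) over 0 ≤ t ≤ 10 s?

24 m

Total distance travelled is ∫|v| dt — sum the magnitudes of each area piece.
0–2 s: |-4| × 2 = 8 m
2–7 s: |1| × 5 = 5 m
7–8 s: |-3| × 1 = 3 m
8–10 s: |4| × 2 = 8 m
Total distance = 24 m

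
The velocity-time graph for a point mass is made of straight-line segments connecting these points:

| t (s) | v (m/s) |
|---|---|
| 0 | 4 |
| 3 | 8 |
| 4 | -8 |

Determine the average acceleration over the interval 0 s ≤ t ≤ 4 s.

-3 m/s²

Average acceleration = Δv/Δt = (-8 − 4)/(4 − 0) = -3 m/s².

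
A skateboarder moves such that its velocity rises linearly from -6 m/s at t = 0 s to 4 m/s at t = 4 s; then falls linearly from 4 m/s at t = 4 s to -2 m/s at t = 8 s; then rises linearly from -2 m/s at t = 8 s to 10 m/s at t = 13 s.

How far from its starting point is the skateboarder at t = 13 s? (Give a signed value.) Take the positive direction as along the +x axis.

20 m

Displacement is the signed area under the v-t curve.
0–4 s: ½(-6 + 4)(4) = -4 m
4–8 s: ½(4 + -2)(4) = 4 m
8–13 s: ½(-2 + 10)(5) = 20 m
Net displacement = 20 m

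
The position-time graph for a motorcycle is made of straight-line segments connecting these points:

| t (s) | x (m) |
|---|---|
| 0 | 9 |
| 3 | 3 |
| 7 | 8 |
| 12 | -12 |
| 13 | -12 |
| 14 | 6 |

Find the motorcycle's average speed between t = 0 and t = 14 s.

Average speed = (total path length)/(elapsed time); on a piecewise-linear x-t graph the path length is Σ|Δx|.
0–3 s: |Δx| = |3 − 9| = 6 m
3–7 s: |Δx| = |8 − 3| = 5 m
7–12 s: |Δx| = |-12 − 8| = 20 m
12–13 s: |Δx| = |-12 − -12| = 0 m
13–14 s: |Δx| = |6 − -12| = 18 m
Total path = 49 m; average speed = 49/14 = 3.5 m/s.

3.5 m/s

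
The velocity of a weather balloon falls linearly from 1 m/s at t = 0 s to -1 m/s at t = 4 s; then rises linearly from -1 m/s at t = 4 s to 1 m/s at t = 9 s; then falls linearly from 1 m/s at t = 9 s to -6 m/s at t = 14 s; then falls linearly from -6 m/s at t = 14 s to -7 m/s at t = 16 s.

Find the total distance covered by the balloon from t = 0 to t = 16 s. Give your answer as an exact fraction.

215/7 m

Distance (not displacement) is the total path length: add the absolute areas under v-t.
0–4 s: v = 0 at t = 2 s; triangle areas 1 + 1 = 2 m
4–9 s: v = 0 at t = 6.5 s; triangle areas 1.25 + 1.25 = 2.5 m
9–14 s: v = 0 at t = 68/7 s; triangle areas 5/14 + 90/7 = 185/14 m
14–16 s: |½(-6 + -7)(2)| = 13 m
Total distance = 215/7 m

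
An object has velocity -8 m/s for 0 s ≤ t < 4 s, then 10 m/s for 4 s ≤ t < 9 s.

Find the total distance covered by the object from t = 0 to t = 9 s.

82 m

Total distance travelled is ∫|v| dt — sum the magnitudes of each area piece.
0–4 s: |-8| × 4 = 32 m
4–9 s: |10| × 5 = 50 m
Total distance = 82 m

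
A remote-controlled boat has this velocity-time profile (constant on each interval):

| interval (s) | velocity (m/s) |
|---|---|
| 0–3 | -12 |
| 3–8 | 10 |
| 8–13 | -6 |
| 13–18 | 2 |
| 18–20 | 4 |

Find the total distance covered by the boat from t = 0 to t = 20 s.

Distance (not displacement) is the total path length: add the absolute areas under v-t.
0–3 s: |-12| × 3 = 36 m
3–8 s: |10| × 5 = 50 m
8–13 s: |-6| × 5 = 30 m
13–18 s: |2| × 5 = 10 m
18–20 s: |4| × 2 = 8 m
Total distance = 134 m

134 m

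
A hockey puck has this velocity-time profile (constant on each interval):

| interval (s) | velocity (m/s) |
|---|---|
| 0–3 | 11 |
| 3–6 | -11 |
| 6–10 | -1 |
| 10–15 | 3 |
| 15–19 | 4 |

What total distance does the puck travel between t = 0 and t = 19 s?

Distance (not displacement) is the total path length: add the absolute areas under v-t.
0–3 s: |11| × 3 = 33 m
3–6 s: |-11| × 3 = 33 m
6–10 s: |-1| × 4 = 4 m
10–15 s: |3| × 5 = 15 m
15–19 s: |4| × 4 = 16 m
Total distance = 101 m

101 m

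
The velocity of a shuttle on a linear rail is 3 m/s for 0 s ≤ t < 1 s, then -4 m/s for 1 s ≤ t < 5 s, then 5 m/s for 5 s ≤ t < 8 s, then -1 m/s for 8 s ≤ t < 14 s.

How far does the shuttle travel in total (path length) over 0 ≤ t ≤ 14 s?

Distance (not displacement) is the total path length: add the absolute areas under v-t.
0–1 s: |3| × 1 = 3 m
1–5 s: |-4| × 4 = 16 m
5–8 s: |5| × 3 = 15 m
8–14 s: |-1| × 6 = 6 m
Total distance = 40 m

40 m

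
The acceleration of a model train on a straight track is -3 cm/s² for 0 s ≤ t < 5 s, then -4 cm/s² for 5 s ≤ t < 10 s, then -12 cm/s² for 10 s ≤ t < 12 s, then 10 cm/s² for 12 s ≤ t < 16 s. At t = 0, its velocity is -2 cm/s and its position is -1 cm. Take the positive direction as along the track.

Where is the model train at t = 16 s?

-445.5 cm

On each constant-a segment, Δv = aΔt and Δx = v₀Δt + ½aΔt²; chain segment to segment.
0–5 s: v starts -2 cm/s; Δx = -2·5 + ½·-3·5² = -47.5 cm; v ends -17 cm/s.
5–10 s: v starts -17 cm/s; Δx = -17·5 + ½·-4·5² = -135 cm; v ends -37 cm/s.
10–12 s: v starts -37 cm/s; Δx = -37·2 + ½·-12·2² = -98 cm; v ends -61 cm/s.
12–16 s: v starts -61 cm/s; Δx = -61·4 + ½·10·4² = -164 cm; v ends -21 cm/s.
x(16) = -1 + Σ Δx = -445.5 cm.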